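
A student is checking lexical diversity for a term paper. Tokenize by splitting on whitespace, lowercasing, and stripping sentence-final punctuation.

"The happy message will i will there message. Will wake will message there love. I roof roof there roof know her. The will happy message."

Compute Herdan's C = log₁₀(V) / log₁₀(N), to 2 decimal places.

N = 25, V = 11.
log₁₀(V) = 1.041393, log₁₀(N) = 1.397940
C = 1.041393 / 1.397940 = 0.74

0.74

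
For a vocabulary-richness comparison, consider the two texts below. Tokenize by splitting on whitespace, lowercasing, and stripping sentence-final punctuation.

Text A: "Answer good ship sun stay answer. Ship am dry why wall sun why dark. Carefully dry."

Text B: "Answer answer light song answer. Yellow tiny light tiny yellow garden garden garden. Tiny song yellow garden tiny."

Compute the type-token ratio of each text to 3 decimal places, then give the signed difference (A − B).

0.355

TTR(A) = 11/16 = 0.688
TTR(B) = 6/18 = 0.333
Difference = 0.688 − 0.333 = 0.355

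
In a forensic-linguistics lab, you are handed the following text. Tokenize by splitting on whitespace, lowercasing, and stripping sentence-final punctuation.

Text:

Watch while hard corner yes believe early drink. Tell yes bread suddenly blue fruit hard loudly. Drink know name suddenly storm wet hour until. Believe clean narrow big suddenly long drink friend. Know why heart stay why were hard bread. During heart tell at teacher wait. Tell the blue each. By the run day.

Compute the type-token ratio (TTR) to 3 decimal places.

N = 54 tokens, V = 38 types.
TTR = V / N = 38 / 54 = 0.704

0.704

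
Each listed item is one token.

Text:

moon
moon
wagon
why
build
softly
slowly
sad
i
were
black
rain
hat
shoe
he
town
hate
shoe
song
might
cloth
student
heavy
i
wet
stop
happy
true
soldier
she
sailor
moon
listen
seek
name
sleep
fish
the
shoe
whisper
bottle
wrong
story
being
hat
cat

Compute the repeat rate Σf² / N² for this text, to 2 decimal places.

Frequencies: moon:3, shoe:3, i:2, hat:2, wagon:1, why:1, build:1, softly:1, slowly:1, sad:1, were:1, black:1, rain:1, he:1, town:1, hate:1, song:1, might:1, cloth:1, student:1, … (20 more, each freq 1)
Σf² = 62; N² = 2116
Repeat rate = 62 / 2116 = 0.03

0.03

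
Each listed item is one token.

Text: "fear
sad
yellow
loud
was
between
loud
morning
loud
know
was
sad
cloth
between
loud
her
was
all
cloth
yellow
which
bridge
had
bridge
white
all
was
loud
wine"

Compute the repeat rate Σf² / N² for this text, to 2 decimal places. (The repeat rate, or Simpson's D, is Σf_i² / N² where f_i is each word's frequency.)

Frequencies: loud:5, was:4, sad:2, yellow:2, between:2, cloth:2, all:2, bridge:2, fear:1, morning:1, know:1, her:1, which:1, had:1, white:1, wine:1
Σf² = 73; N² = 841
Repeat rate = 73 / 841 = 0.09

0.09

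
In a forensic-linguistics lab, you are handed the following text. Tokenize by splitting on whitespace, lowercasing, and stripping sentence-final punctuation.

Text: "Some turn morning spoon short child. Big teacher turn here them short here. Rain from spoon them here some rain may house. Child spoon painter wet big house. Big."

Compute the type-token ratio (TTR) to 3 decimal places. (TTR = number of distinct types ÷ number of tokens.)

N = 29 tokens, V = 16 types.
TTR = V / N = 16 / 29 = 0.552

0.552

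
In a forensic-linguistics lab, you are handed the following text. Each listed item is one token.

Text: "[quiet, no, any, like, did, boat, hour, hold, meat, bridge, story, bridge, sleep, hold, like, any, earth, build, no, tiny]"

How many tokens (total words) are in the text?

20

Tokens: quiet, no, any, like, did, boat, hour, hold, meat, bridge, story, bridge, sleep, hold, like, any, earth, build, no, tiny
N = 20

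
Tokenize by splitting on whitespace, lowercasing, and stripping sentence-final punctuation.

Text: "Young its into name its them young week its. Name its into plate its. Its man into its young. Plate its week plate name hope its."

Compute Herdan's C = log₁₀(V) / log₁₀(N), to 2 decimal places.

N = 26, V = 9.
log₁₀(V) = 0.954243, log₁₀(N) = 1.414973
C = 0.954243 / 1.414973 = 0.67

0.67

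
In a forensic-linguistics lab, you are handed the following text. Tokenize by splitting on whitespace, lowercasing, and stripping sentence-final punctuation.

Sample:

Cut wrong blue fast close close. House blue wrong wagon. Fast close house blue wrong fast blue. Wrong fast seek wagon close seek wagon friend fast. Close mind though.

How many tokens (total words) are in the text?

29

Tokens: cut, wrong, blue, fast, close, close, house, blue, wrong, wagon, fast, close, house, blue, wrong, fast, blue, wrong, fast, seek, wagon, close, seek, wagon, friend, fast, close, mind, though
N = 29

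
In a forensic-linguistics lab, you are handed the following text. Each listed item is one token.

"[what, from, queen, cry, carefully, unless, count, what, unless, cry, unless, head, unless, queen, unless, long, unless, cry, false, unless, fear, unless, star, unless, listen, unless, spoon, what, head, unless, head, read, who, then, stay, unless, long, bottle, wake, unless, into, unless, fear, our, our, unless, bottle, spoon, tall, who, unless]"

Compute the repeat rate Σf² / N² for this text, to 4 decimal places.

0.1242

Frequencies: unless:16, what:3, cry:3, head:3, queen:2, long:2, fear:2, spoon:2, who:2, bottle:2, our:2, from:1, carefully:1, count:1, false:1, star:1, listen:1, read:1, then:1, stay:1, … (3 more, each freq 1)
Σf² = 323; N² = 2601
Repeat rate = 323 / 2601 = 0.1242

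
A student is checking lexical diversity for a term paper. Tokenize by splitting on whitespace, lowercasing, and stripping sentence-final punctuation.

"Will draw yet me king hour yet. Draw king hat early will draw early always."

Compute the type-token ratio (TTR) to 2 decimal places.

N = 15 tokens, V = 9 types.
TTR = V / N = 9 / 15 = 0.60

0.60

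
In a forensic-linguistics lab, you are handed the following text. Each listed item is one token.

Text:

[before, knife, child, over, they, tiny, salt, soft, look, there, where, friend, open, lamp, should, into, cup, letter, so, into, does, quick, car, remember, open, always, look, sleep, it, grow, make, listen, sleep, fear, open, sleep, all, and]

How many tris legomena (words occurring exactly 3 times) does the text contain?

2

Frequencies: open:3, sleep:3, look:2, into:2, before:1, knife:1, child:1, over:1, they:1, tiny:1, salt:1, soft:1, there:1, where:1, friend:1, lamp:1, should:1, cup:1, letter:1, so:1, … (12 more, each freq 1)
Words with frequency 3: open, sleep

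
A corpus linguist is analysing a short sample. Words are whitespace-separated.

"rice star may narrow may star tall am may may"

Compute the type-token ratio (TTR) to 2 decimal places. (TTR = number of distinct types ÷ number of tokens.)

0.60

N = 10 tokens, V = 6 types.
TTR = V / N = 6 / 10 = 0.60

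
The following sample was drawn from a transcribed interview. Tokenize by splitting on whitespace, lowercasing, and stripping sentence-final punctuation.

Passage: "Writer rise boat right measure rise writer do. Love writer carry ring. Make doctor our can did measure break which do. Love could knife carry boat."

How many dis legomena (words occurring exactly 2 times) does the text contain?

Frequencies: writer:3, rise:2, boat:2, measure:2, do:2, love:2, carry:2, right:1, ring:1, make:1, doctor:1, our:1, can:1, did:1, break:1, which:1, could:1, knife:1
Words with frequency 2: boat, carry, do, love, measure, rise

6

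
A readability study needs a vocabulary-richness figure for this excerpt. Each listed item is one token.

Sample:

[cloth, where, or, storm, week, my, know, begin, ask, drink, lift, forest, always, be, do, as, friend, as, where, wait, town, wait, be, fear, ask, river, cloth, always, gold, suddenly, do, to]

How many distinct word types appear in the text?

Distinct types: {always, as, ask, be, begin, cloth, do, drink, fear, forest, friend, gold, know, lift, my, or, river, storm, suddenly, to, town, wait, week, where}
V = 24

24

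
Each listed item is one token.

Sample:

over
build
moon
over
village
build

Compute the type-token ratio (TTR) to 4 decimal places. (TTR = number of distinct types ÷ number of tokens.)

0.6667

N = 6 tokens, V = 4 types.
TTR = V / N = 4 / 6 = 0.6667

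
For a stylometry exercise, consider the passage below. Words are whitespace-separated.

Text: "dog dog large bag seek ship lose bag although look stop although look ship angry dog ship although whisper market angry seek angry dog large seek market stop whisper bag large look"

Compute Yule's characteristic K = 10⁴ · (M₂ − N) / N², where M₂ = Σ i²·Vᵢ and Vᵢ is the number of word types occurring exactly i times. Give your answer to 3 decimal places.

Frequencies: dog:4, large:3, bag:3, seek:3, ship:3, although:3, look:3, angry:3, stop:2, whisper:2, market:2, lose:1
N = 32. Frequency spectrum: V_1=1, V_2=3, V_3=7, V_4=1
M₂ = 1²·1 + 2²·3 + 3²·7 + 4²·1 = 92
K = 10000 × (92 − 32) / 32² = 585.938

585.938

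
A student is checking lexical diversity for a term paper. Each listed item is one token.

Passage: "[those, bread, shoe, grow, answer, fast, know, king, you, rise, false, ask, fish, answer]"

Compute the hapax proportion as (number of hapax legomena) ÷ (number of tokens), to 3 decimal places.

Frequencies: answer:2, those:1, bread:1, shoe:1, grow:1, fast:1, know:1, king:1, you:1, rise:1, false:1, ask:1, fish:1
Hapax count = 12; token count = 14.
Ratio = 12 / 14 = 0.857

0.857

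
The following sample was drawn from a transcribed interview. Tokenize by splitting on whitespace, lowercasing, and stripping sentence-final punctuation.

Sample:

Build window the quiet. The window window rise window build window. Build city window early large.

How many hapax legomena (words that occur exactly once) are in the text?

5

Frequencies: window:6, build:3, the:2, quiet:1, rise:1, city:1, early:1, large:1
Hapax (freq=1): city, early, large, quiet, rise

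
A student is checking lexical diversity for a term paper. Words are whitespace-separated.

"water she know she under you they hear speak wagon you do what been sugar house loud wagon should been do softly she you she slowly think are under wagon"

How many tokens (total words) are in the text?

Tokens: water, she, know, she, under, you, they, hear, speak, wagon, you, do, what, been, sugar, house, loud, wagon, should, been, do, softly, she, you, she, slowly, think, are, under, wagon
N = 30

30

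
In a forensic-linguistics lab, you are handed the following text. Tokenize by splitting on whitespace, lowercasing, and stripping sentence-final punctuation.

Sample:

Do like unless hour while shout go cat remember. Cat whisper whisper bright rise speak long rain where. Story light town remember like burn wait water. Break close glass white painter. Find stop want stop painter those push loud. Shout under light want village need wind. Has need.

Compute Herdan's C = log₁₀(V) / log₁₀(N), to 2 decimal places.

N = 48, V = 38.
log₁₀(V) = 1.579784, log₁₀(N) = 1.681241
C = 1.579784 / 1.681241 = 0.94

0.94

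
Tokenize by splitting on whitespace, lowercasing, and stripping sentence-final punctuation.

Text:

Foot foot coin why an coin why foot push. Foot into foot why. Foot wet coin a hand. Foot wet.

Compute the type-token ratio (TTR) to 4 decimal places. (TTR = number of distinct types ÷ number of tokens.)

N = 20 tokens, V = 9 types.
TTR = V / N = 9 / 20 = 0.4500

0.4500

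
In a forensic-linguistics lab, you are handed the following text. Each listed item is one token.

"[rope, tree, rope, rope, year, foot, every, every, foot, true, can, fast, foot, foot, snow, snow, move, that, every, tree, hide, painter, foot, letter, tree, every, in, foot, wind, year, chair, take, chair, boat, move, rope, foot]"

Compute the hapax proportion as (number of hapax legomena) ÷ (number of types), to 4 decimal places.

0.5789

Frequencies: foot:7, rope:4, every:4, tree:3, year:2, snow:2, move:2, chair:2, true:1, can:1, fast:1, that:1, hide:1, painter:1, letter:1, in:1, wind:1, take:1, boat:1
Hapax count = 11; type count = 19.
Ratio = 11 / 19 = 0.5789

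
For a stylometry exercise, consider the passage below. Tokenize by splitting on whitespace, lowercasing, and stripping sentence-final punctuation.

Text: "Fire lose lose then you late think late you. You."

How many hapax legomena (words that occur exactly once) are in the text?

3

Frequencies: you:3, lose:2, late:2, fire:1, then:1, think:1
Hapax (freq=1): fire, then, think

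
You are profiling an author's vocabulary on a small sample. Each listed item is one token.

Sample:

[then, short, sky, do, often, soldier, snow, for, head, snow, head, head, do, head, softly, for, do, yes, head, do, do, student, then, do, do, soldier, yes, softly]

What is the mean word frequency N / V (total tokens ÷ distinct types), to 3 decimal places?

N = 28 tokens, V = 12 types.
Mean frequency = N / V = 28 / 12 = 2.333

2.333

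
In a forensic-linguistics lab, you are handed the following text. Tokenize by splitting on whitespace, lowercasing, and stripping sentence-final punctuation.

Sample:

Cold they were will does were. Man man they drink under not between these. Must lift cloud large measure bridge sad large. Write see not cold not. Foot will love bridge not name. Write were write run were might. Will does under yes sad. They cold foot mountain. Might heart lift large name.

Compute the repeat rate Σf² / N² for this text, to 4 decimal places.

0.0445

Frequencies: were:4, not:4, cold:3, they:3, will:3, large:3, write:3, does:2, man:2, under:2, lift:2, bridge:2, sad:2, foot:2, name:2, might:2, drink:1, between:1, these:1, must:1, … (8 more, each freq 1)
Σf² = 125; N² = 2809
Repeat rate = 125 / 2809 = 0.0445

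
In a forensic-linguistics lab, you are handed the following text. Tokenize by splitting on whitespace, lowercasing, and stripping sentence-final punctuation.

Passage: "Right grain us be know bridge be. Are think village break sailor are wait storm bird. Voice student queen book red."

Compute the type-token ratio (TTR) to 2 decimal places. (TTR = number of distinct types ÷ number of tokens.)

N = 21 tokens, V = 19 types.
TTR = V / N = 19 / 21 = 0.90

0.90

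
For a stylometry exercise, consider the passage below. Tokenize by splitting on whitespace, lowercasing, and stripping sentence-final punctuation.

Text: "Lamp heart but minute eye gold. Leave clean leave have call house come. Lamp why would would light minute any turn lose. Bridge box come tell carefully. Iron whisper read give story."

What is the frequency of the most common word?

2

Frequencies: lamp:2, minute:2, leave:2, come:2, would:2, heart:1, but:1, eye:1, gold:1, clean:1, have:1, call:1, house:1, why:1, light:1, any:1, turn:1, lose:1, bridge:1, box:1, … (7 more, each freq 1)
Most common: 'lamp' with frequency 2.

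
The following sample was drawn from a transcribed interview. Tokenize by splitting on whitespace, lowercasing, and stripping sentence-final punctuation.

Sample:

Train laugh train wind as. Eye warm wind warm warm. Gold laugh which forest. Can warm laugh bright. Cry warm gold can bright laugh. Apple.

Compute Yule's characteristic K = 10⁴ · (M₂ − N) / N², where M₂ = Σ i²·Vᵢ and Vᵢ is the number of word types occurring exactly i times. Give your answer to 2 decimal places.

672.00

Frequencies: warm:5, laugh:4, train:2, wind:2, gold:2, can:2, bright:2, as:1, eye:1, which:1, forest:1, cry:1, apple:1
N = 25. Frequency spectrum: V_1=6, V_2=5, V_4=1, V_5=1
M₂ = 1²·6 + 2²·5 + 4²·1 + 5²·1 = 67
K = 10000 × (67 − 25) / 25² = 672.00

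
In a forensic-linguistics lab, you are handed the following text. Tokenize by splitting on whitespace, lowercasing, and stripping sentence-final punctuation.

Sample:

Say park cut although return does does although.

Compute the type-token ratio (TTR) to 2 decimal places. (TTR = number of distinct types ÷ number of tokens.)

N = 8 tokens, V = 6 types.
TTR = V / N = 6 / 8 = 0.75

0.75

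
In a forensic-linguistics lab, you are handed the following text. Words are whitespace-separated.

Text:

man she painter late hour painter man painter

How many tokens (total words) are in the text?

Tokens: man, she, painter, late, hour, painter, man, painter
N = 8

8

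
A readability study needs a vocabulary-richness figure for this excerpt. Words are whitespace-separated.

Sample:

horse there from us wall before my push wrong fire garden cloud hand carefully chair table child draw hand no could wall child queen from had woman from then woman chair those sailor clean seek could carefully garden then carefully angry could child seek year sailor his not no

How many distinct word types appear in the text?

32

Distinct types: {angry, before, carefully, chair, child, clean, cloud, could, draw, fire, from, garden, had, hand, his, horse, my, no, not, push, queen, sailor, seek, table, then, there, those, us, wall, woman, wrong, year}
V = 32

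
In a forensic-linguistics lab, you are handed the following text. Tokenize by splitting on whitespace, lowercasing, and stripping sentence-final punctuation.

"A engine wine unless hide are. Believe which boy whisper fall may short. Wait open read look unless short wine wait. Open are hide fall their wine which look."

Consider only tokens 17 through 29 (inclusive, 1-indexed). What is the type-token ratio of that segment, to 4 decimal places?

0.8462

Segment tokens 17–29: look, unless, short, wine, wait, open, are, hide, fall, their, wine, which, look
Segment N = 13, segment V = 11.
TTR = 11 / 13 = 0.8462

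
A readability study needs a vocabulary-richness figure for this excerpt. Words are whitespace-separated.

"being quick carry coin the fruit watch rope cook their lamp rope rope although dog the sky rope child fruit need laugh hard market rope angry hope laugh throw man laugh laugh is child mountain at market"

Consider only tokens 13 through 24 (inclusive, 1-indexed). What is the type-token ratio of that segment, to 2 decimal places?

Segment tokens 13–24: rope, although, dog, the, sky, rope, child, fruit, need, laugh, hard, market
Segment N = 12, segment V = 11.
TTR = 11 / 12 = 0.92

0.92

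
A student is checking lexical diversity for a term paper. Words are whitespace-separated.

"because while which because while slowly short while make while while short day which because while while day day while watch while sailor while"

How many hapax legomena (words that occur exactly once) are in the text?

4

Frequencies: while:10, because:3, day:3, which:2, short:2, slowly:1, make:1, watch:1, sailor:1
Hapax (freq=1): make, sailor, slowly, watch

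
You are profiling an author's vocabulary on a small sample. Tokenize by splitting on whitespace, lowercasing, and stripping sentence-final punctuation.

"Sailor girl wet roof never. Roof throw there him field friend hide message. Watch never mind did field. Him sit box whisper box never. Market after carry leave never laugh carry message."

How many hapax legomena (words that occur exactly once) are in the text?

Frequencies: never:4, roof:2, him:2, field:2, message:2, box:2, carry:2, sailor:1, girl:1, wet:1, throw:1, there:1, friend:1, hide:1, watch:1, mind:1, did:1, sit:1, whisper:1, market:1, … (3 more, each freq 1)
Hapax (freq=1): after, did, friend, girl, hide, laugh, leave, market, mind, sailor, sit, there, throw, watch, wet, whisper

16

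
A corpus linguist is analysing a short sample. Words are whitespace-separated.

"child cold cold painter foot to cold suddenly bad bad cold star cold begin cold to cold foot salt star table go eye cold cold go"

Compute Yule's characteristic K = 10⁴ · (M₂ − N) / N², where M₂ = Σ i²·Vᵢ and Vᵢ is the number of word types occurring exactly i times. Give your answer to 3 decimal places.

Frequencies: cold:9, foot:2, to:2, bad:2, star:2, go:2, child:1, painter:1, suddenly:1, begin:1, salt:1, table:1, eye:1
N = 26. Frequency spectrum: V_1=7, V_2=5, V_9=1
M₂ = 1²·7 + 2²·5 + 9²·1 = 108
K = 10000 × (108 − 26) / 26² = 1213.018

1213.018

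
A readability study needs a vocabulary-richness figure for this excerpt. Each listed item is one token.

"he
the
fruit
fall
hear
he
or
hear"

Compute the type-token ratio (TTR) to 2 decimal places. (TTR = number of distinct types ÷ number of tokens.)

N = 8 tokens, V = 6 types.
TTR = V / N = 6 / 8 = 0.75

0.75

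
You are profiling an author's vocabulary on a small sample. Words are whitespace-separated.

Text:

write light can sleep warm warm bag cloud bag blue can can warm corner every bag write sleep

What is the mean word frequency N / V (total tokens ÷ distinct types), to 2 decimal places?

1.80

N = 18 tokens, V = 10 types.
Mean frequency = N / V = 18 / 10 = 1.80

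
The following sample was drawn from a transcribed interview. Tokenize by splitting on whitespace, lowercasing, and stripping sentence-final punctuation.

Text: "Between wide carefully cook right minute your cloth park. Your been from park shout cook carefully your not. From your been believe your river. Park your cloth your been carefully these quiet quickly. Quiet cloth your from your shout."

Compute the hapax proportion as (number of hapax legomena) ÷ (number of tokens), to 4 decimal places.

Frequencies: your:9, carefully:3, cloth:3, park:3, been:3, from:3, cook:2, shout:2, quiet:2, between:1, wide:1, right:1, minute:1, not:1, believe:1, river:1, these:1, quickly:1
Hapax count = 9; token count = 39.
Ratio = 9 / 39 = 0.2308

0.2308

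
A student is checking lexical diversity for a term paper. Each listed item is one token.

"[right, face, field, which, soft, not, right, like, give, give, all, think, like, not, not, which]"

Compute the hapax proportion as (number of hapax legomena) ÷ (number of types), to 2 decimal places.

Frequencies: not:3, right:2, which:2, like:2, give:2, face:1, field:1, soft:1, all:1, think:1
Hapax count = 5; type count = 10.
Ratio = 5 / 10 = 0.50

0.50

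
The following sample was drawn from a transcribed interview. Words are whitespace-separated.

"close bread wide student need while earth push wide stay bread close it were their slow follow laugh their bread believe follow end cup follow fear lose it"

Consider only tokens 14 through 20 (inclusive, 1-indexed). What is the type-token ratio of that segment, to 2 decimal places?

Segment tokens 14–20: were, their, slow, follow, laugh, their, bread
Segment N = 7, segment V = 6.
TTR = 6 / 7 = 0.86

0.86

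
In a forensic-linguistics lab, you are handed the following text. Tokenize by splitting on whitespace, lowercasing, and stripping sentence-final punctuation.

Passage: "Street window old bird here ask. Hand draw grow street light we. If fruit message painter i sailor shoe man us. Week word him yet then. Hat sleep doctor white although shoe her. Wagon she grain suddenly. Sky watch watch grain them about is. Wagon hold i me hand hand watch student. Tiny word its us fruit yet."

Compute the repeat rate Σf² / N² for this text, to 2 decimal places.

Frequencies: hand:3, watch:3, street:2, fruit:2, i:2, shoe:2, us:2, word:2, yet:2, wagon:2, grain:2, window:1, old:1, bird:1, here:1, ask:1, draw:1, grow:1, light:1, we:1, … (25 more, each freq 1)
Σf² = 88; N² = 3364
Repeat rate = 88 / 3364 = 0.03

0.03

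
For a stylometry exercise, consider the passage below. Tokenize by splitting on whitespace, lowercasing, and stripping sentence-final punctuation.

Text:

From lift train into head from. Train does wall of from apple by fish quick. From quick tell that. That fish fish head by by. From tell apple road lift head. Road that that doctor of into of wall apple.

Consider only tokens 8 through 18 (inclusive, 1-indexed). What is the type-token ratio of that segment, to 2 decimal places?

Segment tokens 8–18: does, wall, of, from, apple, by, fish, quick, from, quick, tell
Segment N = 11, segment V = 9.
TTR = 9 / 11 = 0.82

0.82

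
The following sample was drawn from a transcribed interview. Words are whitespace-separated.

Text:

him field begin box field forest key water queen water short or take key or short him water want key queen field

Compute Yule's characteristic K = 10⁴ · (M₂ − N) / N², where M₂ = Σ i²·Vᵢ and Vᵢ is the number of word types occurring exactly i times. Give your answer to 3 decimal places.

Frequencies: field:3, key:3, water:3, him:2, queen:2, short:2, or:2, begin:1, box:1, forest:1, take:1, want:1
N = 22. Frequency spectrum: V_1=5, V_2=4, V_3=3
M₂ = 1²·5 + 2²·4 + 3²·3 = 48
K = 10000 × (48 − 22) / 22² = 537.190

537.190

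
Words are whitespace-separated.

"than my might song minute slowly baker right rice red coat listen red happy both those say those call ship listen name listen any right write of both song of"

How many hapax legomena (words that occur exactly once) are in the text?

Frequencies: listen:3, song:2, right:2, red:2, both:2, those:2, of:2, than:1, my:1, might:1, minute:1, slowly:1, baker:1, rice:1, coat:1, happy:1, say:1, call:1, ship:1, name:1, … (2 more, each freq 1)
Hapax (freq=1): any, baker, call, coat, happy, might, minute, my, name, rice, say, ship, slowly, than, write

15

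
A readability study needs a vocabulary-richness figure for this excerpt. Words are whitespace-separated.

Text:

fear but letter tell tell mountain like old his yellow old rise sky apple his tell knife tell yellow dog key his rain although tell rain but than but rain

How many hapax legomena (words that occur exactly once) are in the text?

12

Frequencies: tell:5, but:3, his:3, rain:3, old:2, yellow:2, fear:1, letter:1, mountain:1, like:1, rise:1, sky:1, apple:1, knife:1, dog:1, key:1, although:1, than:1
Hapax (freq=1): although, apple, dog, fear, key, knife, letter, like, mountain, rise, sky, than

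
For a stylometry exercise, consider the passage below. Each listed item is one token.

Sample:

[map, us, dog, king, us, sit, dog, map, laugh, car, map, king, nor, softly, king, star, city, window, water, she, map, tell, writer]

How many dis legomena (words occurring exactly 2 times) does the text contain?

2

Frequencies: map:4, king:3, us:2, dog:2, sit:1, laugh:1, car:1, nor:1, softly:1, star:1, city:1, window:1, water:1, she:1, tell:1, writer:1
Words with frequency 2: dog, us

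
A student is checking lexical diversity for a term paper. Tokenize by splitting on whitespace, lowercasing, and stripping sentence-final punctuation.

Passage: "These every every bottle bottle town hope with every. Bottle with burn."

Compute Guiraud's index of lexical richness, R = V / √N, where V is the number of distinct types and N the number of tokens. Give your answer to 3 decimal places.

N = 12, V = 7.
√N = 3.464102
R = 7 / 3.464102 = 2.021

2.021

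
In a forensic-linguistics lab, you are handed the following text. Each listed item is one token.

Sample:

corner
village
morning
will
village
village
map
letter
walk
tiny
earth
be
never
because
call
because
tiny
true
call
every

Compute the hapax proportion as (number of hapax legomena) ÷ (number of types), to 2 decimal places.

Frequencies: village:3, tiny:2, because:2, call:2, corner:1, morning:1, will:1, map:1, letter:1, walk:1, earth:1, be:1, never:1, true:1, every:1
Hapax count = 11; type count = 15.
Ratio = 11 / 15 = 0.73

0.73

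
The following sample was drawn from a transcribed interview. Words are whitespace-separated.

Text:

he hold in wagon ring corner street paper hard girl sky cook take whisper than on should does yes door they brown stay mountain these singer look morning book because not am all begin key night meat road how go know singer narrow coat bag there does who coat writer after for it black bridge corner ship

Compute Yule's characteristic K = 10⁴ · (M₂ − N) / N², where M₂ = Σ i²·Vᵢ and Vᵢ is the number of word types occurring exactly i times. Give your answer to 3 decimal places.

24.623

Frequencies: corner:2, does:2, singer:2, coat:2, he:1, hold:1, in:1, wagon:1, ring:1, street:1, paper:1, hard:1, girl:1, sky:1, cook:1, take:1, whisper:1, than:1, on:1, should:1, … (33 more, each freq 1)
N = 57. Frequency spectrum: V_1=49, V_2=4
M₂ = 1²·49 + 2²·4 = 65
K = 10000 × (65 − 57) / 57² = 24.623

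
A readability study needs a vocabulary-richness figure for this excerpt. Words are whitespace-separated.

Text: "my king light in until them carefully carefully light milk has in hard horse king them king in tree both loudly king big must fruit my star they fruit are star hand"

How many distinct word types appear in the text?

Distinct types: {are, big, both, carefully, fruit, hand, hard, has, horse, in, king, light, loudly, milk, must, my, star, them, they, tree, until}
V = 21

21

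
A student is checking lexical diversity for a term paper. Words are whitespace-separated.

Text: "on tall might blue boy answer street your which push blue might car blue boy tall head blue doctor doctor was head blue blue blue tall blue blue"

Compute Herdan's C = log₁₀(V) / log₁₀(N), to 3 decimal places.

N = 28, V = 14.
log₁₀(V) = 1.146128, log₁₀(N) = 1.447158
C = 1.146128 / 1.447158 = 0.792

0.792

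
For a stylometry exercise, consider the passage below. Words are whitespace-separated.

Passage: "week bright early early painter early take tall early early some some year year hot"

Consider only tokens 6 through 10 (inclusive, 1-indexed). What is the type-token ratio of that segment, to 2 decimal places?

0.60

Segment tokens 6–10: early, take, tall, early, early
Segment N = 5, segment V = 3.
TTR = 3 / 5 = 0.60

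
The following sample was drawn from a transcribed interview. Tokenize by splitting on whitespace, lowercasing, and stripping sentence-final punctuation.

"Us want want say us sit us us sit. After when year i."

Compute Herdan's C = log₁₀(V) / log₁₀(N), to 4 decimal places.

0.8107

N = 13, V = 8.
log₁₀(V) = 0.903090, log₁₀(N) = 1.113943
C = 0.903090 / 1.113943 = 0.8107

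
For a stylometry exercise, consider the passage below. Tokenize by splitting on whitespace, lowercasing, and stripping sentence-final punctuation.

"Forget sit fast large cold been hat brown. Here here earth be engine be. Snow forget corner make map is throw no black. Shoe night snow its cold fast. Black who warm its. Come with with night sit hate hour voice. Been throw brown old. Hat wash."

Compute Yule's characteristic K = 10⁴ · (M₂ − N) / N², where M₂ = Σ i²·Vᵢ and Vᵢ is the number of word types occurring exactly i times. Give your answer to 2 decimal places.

135.81

Frequencies: forget:2, sit:2, fast:2, cold:2, been:2, hat:2, brown:2, here:2, be:2, snow:2, throw:2, black:2, night:2, its:2, with:2, large:1, earth:1, engine:1, corner:1, make:1, … (12 more, each freq 1)
N = 47. Frequency spectrum: V_1=17, V_2=15
M₂ = 1²·17 + 2²·15 = 77
K = 10000 × (77 − 47) / 47² = 135.81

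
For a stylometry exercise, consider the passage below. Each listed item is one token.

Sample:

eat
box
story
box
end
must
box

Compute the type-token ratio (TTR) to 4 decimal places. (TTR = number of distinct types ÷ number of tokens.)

0.7143

N = 7 tokens, V = 5 types.
TTR = V / N = 5 / 7 = 0.7143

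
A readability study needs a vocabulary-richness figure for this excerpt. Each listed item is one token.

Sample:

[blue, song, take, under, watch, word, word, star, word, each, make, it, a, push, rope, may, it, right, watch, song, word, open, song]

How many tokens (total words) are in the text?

23

Tokens: blue, song, take, under, watch, word, word, star, word, each, make, it, a, push, rope, may, it, right, watch, song, word, open, song
N = 23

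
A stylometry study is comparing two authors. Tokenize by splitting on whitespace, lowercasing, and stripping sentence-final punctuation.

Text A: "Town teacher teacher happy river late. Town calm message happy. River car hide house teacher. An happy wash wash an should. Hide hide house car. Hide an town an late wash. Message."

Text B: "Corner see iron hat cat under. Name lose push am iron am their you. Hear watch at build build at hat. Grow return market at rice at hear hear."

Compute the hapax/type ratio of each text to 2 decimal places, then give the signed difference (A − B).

A: hapax=2, V=13, ratio=0.15
B: hapax=14, V=20, ratio=0.70
Difference = 0.15 − 0.70 = -0.55

-0.55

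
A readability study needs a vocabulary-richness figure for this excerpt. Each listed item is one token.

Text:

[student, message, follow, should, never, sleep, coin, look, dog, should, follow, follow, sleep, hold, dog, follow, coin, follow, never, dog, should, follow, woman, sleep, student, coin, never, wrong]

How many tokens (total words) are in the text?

28

Tokens: student, message, follow, should, never, sleep, coin, look, dog, should, follow, follow, sleep, hold, dog, follow, coin, follow, never, dog, should, follow, woman, sleep, student, coin, never, wrong
N = 28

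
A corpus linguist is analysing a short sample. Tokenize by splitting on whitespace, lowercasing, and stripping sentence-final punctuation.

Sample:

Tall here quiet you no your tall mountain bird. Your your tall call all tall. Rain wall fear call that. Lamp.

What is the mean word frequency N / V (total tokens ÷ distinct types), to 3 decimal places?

1.400

N = 21 tokens, V = 15 types.
Mean frequency = N / V = 21 / 15 = 1.400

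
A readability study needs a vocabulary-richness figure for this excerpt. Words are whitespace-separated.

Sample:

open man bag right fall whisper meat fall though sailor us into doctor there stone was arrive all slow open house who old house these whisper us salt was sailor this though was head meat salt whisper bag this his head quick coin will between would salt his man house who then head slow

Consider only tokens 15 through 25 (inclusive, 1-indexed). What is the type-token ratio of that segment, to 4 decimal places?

Segment tokens 15–25: stone, was, arrive, all, slow, open, house, who, old, house, these
Segment N = 11, segment V = 10.
TTR = 10 / 11 = 0.9091

0.9091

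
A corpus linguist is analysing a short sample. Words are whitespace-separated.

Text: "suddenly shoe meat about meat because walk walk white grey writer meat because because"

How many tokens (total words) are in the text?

Tokens: suddenly, shoe, meat, about, meat, because, walk, walk, white, grey, writer, meat, because, because
N = 14

14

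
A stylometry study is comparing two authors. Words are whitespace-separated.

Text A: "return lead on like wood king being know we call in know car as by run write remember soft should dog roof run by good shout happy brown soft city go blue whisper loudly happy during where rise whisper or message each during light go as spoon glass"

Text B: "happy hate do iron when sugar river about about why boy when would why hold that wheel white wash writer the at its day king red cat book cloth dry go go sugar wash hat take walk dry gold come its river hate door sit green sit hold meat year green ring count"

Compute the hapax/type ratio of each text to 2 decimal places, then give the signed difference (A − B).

A: hapax=30, V=39, ratio=0.77
B: hapax=27, V=40, ratio=0.68
Difference = 0.77 − 0.68 = 0.09

0.09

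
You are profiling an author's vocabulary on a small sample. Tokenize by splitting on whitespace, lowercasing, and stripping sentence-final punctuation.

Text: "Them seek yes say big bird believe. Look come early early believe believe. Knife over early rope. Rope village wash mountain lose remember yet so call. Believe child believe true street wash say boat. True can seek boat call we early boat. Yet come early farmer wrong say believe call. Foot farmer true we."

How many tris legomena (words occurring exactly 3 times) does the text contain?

4

Frequencies: believe:6, early:5, say:3, call:3, true:3, boat:3, seek:2, come:2, rope:2, wash:2, yet:2, we:2, farmer:2, them:1, yes:1, big:1, bird:1, look:1, knife:1, over:1, … (10 more, each freq 1)
Words with frequency 3: boat, call, say, true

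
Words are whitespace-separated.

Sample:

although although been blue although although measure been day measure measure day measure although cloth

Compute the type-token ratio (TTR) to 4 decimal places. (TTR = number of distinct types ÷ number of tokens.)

0.4000

N = 15 tokens, V = 6 types.
TTR = V / N = 6 / 15 = 0.4000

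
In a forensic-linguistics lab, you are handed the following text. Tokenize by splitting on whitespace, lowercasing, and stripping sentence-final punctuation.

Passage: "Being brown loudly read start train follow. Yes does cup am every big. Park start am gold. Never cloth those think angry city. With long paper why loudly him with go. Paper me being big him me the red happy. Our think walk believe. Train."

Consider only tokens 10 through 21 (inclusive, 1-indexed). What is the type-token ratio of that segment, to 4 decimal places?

0.9167

Segment tokens 10–21: cup, am, every, big, park, start, am, gold, never, cloth, those, think
Segment N = 12, segment V = 11.
TTR = 11 / 12 = 0.9167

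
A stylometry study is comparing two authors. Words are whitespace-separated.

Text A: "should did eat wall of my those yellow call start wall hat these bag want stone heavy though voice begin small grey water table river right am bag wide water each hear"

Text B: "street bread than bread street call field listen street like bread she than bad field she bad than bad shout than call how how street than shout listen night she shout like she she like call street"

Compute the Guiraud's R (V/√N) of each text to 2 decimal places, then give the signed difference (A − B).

3.16

A: V=29, N=32, R=5.13
B: V=12, N=37, R=1.97
Difference = 5.13 − 1.97 = 3.16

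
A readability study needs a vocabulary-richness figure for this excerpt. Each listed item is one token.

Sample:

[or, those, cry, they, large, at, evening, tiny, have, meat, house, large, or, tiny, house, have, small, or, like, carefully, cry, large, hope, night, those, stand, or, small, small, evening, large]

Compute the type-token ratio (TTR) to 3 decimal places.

0.548

N = 31 tokens, V = 17 types.
TTR = V / N = 17 / 31 = 0.548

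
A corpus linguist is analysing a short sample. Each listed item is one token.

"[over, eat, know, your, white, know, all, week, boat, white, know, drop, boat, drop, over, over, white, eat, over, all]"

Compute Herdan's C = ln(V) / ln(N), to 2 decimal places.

0.73

N = 20, V = 9.
ln(V) = 2.197225, ln(N) = 2.995732
C = 2.197225 / 2.995732 = 0.73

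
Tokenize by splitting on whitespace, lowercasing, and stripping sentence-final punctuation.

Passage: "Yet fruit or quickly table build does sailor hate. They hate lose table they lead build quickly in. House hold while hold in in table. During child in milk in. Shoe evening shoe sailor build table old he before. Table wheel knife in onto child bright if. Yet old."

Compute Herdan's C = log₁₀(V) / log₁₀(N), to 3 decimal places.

0.865

N = 49, V = 29.
log₁₀(V) = 1.462398, log₁₀(N) = 1.690196
C = 1.462398 / 1.690196 = 0.865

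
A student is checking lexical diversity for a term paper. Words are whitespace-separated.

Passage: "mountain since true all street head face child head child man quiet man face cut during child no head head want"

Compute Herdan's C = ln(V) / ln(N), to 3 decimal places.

0.867

N = 21, V = 14.
ln(V) = 2.639057, ln(N) = 3.044522
C = 2.639057 / 3.044522 = 0.867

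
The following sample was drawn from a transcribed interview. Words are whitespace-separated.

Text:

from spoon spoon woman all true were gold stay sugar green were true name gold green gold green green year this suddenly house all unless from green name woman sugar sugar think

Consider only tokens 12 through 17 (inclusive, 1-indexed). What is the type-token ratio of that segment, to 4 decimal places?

0.8333

Segment tokens 12–17: were, true, name, gold, green, gold
Segment N = 6, segment V = 5.
TTR = 5 / 6 = 0.8333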